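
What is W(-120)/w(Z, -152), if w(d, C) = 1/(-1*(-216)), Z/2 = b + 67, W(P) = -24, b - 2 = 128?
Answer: -5184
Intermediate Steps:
b = 130 (b = 2 + 128 = 130)
Z = 394 (Z = 2*(130 + 67) = 2*197 = 394)
w(d, C) = 1/216
W(-120)/w(Z, -152) = -24/1/216 = -24*216 = -5184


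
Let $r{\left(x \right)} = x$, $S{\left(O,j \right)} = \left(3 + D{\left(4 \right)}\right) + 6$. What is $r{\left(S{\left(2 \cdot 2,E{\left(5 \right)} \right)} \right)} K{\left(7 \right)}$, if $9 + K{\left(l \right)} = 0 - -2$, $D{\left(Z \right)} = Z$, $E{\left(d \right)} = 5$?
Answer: $-91$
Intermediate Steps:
$S{\left(O,j \right)} = 13$ ($S{\left(O,j \right)} = \left(3 + 4\right) + 6 = 7 + 6 = 13$)
$K{\left(l \right)} = -7$ ($K{\left(l \right)} = -9 + \left(0 - -2\right) = -9 + \left(0 + 2\right) = -9 + 2 = -7$)
$r{\left(S{\left(2 \cdot 2,E{\left(5 \right)} \right)} \right)} K{\left(7 \right)} = 13 \left(-7\right) = -91$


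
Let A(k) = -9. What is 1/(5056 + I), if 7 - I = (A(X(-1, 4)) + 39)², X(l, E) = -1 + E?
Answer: 1/4163 ≈ 0.00024021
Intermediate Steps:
I = -893 (I = 7 - (-9 + 39)² = 7 - 1*30² = 7 - 1*900 = 7 - 900 = -893)
1/(5056 + I) = 1/(5056 - 893) = 1/4163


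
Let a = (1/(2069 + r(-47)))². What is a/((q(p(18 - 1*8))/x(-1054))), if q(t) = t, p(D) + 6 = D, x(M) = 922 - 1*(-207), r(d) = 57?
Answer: 1129/18079504 ≈ 6.2446e-5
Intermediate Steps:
x(M) = 1129 (x(M) = 922 + 207 = 1129)
p(D) = -6 + D
a = 1/4519876 (a = (1/(2069 + 57))² = (1/2126)² = 1/4519876 ≈ 2.2125e-7)
a/((q(p(18 - 1*8))/x(-1054))) = 1/(4519876*(((-6 + (18 - 1*8))/1129))) = 1/(4519876*(((-6 + (18 - 8))*(1/1129)))) = 1/(4519876*(((-6 + 10)*(1/1129)))) = 1/(4519876*((4*(1/1129)))) = 1/(4519876*(4/1129)) = (1/4519876)*(1129/4) = 1129/18079504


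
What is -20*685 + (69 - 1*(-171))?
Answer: -13460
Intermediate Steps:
-20*685 + (69 - 1*(-171)) = -13700 + (69 + 171) = -13700 + 240 = -13460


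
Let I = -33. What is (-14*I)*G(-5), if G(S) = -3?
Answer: -1386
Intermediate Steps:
(-14*I)*G(-5) = -14*(-33)*(-3) = 462*(-3) = -1386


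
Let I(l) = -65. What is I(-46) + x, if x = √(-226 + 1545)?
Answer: -65 + √1319 ≈ -28.682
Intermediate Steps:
x = √1319 ≈ 36.318
I(-46) + x = -65 + √1319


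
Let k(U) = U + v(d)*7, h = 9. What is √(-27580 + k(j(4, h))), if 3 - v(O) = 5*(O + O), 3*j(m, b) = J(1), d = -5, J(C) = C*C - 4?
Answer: I*√27210 ≈ 164.95*I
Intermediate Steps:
J(C) = -4 + C² (J(C) = C² - 4 = -4 + C²)
j(m, b) = -1 (j(m, b) = (-4 + 1²)/3 = (-4 + 1)/3 = (⅓)*(-3) = -1)
v(O) = 3 - 10*O (v(O) = 3 - 5*(O + O) = 3 - 5*2*O = 3 - 10*O)
k(U) = 371 + U (k(U) = U + (3 - 10*(-5))*7 = U + (3 + 50)*7 = U + 53*7 = U + 371 = 371 + U)
√(-27580 + k(j(4, h))) = √(-27580 + (371 - 1)) = √(-27580 + 370) = √(-27210) = I*√27210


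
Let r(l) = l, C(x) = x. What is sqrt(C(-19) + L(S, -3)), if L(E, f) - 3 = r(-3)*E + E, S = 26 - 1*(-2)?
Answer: 6*I*sqrt(2) ≈ 8.4853*I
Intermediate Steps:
S = 28 (S = 26 + 2 = 28)
L(E, f) = 3 - 2*E (L(E, f) = 3 + (-3*E + E) = 3 - 2*E)
sqrt(C(-19) + L(S, -3)) = sqrt(-19 + (3 - 2*28)) = sqrt(-19 + (3 - 56)) = sqrt(-19 - 53) = sqrt(-72) = 6*I*sqrt(2)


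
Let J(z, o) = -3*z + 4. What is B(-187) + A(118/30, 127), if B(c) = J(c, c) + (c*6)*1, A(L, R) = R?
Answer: -430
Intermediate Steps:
J(z, o) = 4 - 3*z
B(c) = 4 + 3*c (B(c) = (4 - 3*c) + (c*6)*1 = (4 - 3*c) + (6*c)*1 = (4 - 3*c) + 6*c = 4 + 3*c)
B(-187) + A(118/30, 127) = (4 + 3*(-187)) + 127 = (4 - 561) + 127 = -557 + 127 = -430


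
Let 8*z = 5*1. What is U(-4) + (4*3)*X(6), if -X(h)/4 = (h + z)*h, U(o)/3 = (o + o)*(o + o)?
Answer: -1716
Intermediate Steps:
z = 5/8 (z = (5*1)/8 = (⅛)*5 = 5/8 ≈ 0.62500)
U(o) = 12*o² (U(o) = 3*((o + o)*(o + o)) = 3*((2*o)*(2*o)) = 3*(4*o²) = 12*o²)
X(h) = -4*h*(5/8 + h) (X(h) = -4*(h + 5/8)*h = -4*(5/8 + h)*h = -4*h*(5/8 + h))
U(-4) + (4*3)*X(6) = 12*(-4)² + (4*3)*(-½*6*(5 + 8*6)) = 12*16 + 12*(-½*6*(5 + 48)) = 192 + 12*(-½*6*53) = 192 + 12*(-159) = 192 - 1908 = -1716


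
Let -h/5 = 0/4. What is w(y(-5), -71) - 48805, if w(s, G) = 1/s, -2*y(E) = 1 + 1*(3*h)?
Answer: -48807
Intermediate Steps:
h = 0 (h = -0/4 = -5*0 = 0)
y(E) = -1/2 (y(E) = -(1 + 1*(3*0))/2 = -(1 + 1*0)/2 = -(1 + 0)/2 = -1/2*1 = -1/2)
w(y(-5), -71) - 48805 = 1/(-1/2) - 48805 = -2 - 48805 = -48807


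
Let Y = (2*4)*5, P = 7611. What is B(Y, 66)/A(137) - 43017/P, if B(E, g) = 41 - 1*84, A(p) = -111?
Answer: -1482538/281607 ≈ -5.2646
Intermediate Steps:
Y = 40 (Y = 8*5 = 40)
B(E, g) = -43 (B(E, g) = 41 - 84 = -43)
B(Y, 66)/A(137) - 43017/P = -43/(-111) - 43017/7611 = -43*(-1/111) - 43017*1/7611 = 43/111 - 14339/2537 = -1482538/281607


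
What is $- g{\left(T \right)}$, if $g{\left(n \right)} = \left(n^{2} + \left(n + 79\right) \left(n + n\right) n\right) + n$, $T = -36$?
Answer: $-112716$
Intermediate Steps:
$g{\left(n \right)} = n + n^{2} + 2 n^{2} \left(79 + n\right)$ ($g{\left(n \right)} = \left(n^{2} + \left(79 + n\right) 2 n n\right) + n = \left(n^{2} + 2 n \left(79 + n\right) n\right) + n = \left(n^{2} + 2 n^{2} \left(79 + n\right)\right) + n = n + n^{2} + 2 n^{2} \left(79 + n\right)$)
$- g{\left(T \right)} = - \left(-36\right) \left(1 + 2 \left(-36\right)^{2} + 159 \left(-36\right)\right) = - \left(-36\right) \left(1 + 2 \cdot 1296 - 5724\right) = - \left(-36\right) \left(1 + 2592 - 5724\right) = - \left(-36\right) \left(-3131\right) = \left(-1\right) 112716 = -112716$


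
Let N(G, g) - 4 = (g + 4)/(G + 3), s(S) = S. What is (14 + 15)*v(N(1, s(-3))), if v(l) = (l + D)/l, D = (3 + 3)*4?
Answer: 3277/17 ≈ 192.76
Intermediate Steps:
D = 24 (D = 6*4 = 24)
N(G, g) = 4 + (4 + g)/(3 + G) (N(G, g) = 4 + (g + 4)/(G + 3) = 4 + (4 + g)/(3 + G))
v(l) = (24 + l)/l (v(l) = (l + 24)/l = (24 + l)/l)
(14 + 15)*v(N(1, s(-3))) = (14 + 15)*((24 + (16 - 3 + 4*1)/(3 + 1))/(((16 - 3 + 4*1)/(3 + 1)))) = 29*((24 + (16 - 3 + 4)/4)/(((16 - 3 + 4)/4))) = 29*((24 + (¼)*17)/(((¼)*17))) = 29*((24 + 17/4)/(17/4)) = 29*((4/17)*(113/4)) = 29*(113/17) = 3277/17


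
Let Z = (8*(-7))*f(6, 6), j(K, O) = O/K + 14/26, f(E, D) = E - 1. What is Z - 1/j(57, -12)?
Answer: -22927/81 ≈ -283.05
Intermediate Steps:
f(E, D) = -1 + E
j(K, O) = 7/13 + O/K (j(K, O) = O/K + 14*(1/26) = O/K + 7/13 = 7/13 + O/K)
Z = -280 (Z = (8*(-7))*(-1 + 6) = -56*5 = -280)
Z - 1/j(57, -12) = -280 - 1/(7/13 - 12/57) = -280 - 1/(7/13 - 12*1/57) = -280 - 1/(7/13 - 4/19) = -280 - 1/81/247 = -280 - 1*247/81 = -280 - 247/81 = -22927/81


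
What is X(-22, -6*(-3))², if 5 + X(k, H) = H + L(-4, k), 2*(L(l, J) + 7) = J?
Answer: 25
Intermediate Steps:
L(l, J) = -7 + J/2
X(k, H) = -12 + H + k/2 (X(k, H) = -5 + (H + (-7 + k/2)) = -5 + (-7 + H + k/2) = -12 + H + k/2)
X(-22, -6*(-3))² = (-12 - 6*(-3) + (½)*(-22))² = (-12 + 18 - 11)² = (-5)² = 25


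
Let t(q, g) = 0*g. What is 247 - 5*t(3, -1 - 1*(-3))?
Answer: 247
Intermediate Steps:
t(q, g) = 0
247 - 5*t(3, -1 - 1*(-3)) = 247 - 5*0 = 247 - 1*0 = 247 + 0 = 247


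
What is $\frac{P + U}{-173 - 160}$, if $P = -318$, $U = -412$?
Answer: $\frac{730}{333} \approx 2.1922$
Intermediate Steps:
$\frac{P + U}{-173 - 160} = \frac{-318 - 412}{-173 - 160} = - \frac{730}{-333} = \left(-730\right) \left(- \frac{1}{333}\right) = \frac{730}{333}$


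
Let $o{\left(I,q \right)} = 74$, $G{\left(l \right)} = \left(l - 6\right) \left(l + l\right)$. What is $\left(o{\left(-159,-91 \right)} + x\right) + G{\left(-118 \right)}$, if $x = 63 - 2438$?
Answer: $26963$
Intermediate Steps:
$G{\left(l \right)} = 2 l \left(-6 + l\right)$ ($G{\left(l \right)} = \left(-6 + l\right) 2 l = 2 l \left(-6 + l\right)$)
$x = -2375$ ($x = 63 - 2438 = -2375$)
$\left(o{\left(-159,-91 \right)} + x\right) + G{\left(-118 \right)} = \left(74 - 2375\right) + 2 \left(-118\right) \left(-6 - 118\right) = -2301 + 2 \left(-118\right) \left(-124\right) = -2301 + 29264 = 26963$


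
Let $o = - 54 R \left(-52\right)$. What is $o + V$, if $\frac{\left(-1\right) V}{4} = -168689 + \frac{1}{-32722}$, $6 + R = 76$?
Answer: $\frac{14255601078}{16361} \approx 8.7132 \cdot 10^{5}$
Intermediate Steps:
$R = 70$ ($R = -6 + 76 = 70$)
$o = 196560$ ($o = \left(-54\right) 70 \left(-52\right) = \left(-3780\right) \left(-52\right) = 196560$)
$V = \frac{11039682918}{16361}$ ($V = - 4 \left(-168689 + \frac{1}{-32722}\right) = - 4 \left(-168689 - \frac{1}{32722}\right) = \left(-4\right) \left(- \frac{5519841459}{32722}\right) = \frac{11039682918}{16361} \approx 6.7476 \cdot 10^{5}$)
$o + V = 196560 + \frac{11039682918}{16361} = \frac{14255601078}{16361}$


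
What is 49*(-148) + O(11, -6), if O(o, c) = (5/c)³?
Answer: -1566557/216 ≈ -7252.6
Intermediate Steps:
O(o, c) = 125/c³
49*(-148) + O(11, -6) = 49*(-148) + 125/(-6)³ = -7252 + 125*(-1/216) = -7252 - 125/216 = -1566557/216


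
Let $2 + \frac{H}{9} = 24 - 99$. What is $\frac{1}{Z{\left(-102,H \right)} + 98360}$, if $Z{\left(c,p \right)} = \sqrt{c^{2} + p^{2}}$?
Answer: $\frac{98360}{9674198947} - \frac{3 \sqrt{54517}}{9674198947} \approx 1.0095 \cdot 10^{-5}$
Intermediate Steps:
$H = -693$ ($H = -18 + 9 \left(24 - 99\right) = -18 + 9 \left(-75\right) = -18 - 675 = -693$)
$\frac{1}{Z{\left(-102,H \right)} + 98360} = \frac{1}{\sqrt{\left(-102\right)^{2} + \left(-693\right)^{2}} + 98360} = \frac{1}{\sqrt{10404 + 480249} + 98360} = \frac{1}{\sqrt{490653} + 98360} = \frac{1}{3 \sqrt{54517} + 98360} = \frac{1}{98360 + 3 \sqrt{54517}}$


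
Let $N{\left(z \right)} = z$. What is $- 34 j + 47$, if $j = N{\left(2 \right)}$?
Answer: $-21$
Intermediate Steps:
$j = 2$
$- 34 j + 47 = \left(-34\right) 2 + 47 = -68 + 47 = -21$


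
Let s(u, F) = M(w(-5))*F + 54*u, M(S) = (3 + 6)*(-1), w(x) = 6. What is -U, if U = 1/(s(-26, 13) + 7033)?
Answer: -1/5512 ≈ -0.00018142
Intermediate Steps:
M(S) = -9 (M(S) = 9*(-1) = -9)
s(u, F) = -9*F + 54*u
U = 1/5512 (U = 1/((-9*13 + 54*(-26)) + 7033) = 1/((-117 - 1404) + 7033) = 1/(-1521 + 7033) = 1/5512 ≈ 0.00018142)
-U = -1*1/5512 = -1/5512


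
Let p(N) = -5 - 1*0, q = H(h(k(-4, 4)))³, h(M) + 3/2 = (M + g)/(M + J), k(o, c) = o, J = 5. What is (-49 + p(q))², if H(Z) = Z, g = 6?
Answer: 2916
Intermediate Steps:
h(M) = -3/2 + (6 + M)/(5 + M) (h(M) = -3/2 + (M + 6)/(M + 5) = -3/2 + (6 + M)/(5 + M))
q = ⅛ (q = ((-3 - 1*(-4))/(2*(5 - 4)))³ = ((½)*(-3 + 4)/1)³ = ((½)*1*1)³ = (½)³ = ⅛ ≈ 0.12500)
p(N) = -5 (p(N) = -5 + 0 = -5)
(-49 + p(q))² = (-49 - 5)² = (-54)² = 2916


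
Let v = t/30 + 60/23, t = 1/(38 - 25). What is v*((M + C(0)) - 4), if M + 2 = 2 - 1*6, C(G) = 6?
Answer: -46846/4485 ≈ -10.445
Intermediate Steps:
t = 1/13 ≈ 0.076923
M = -6 (M = -2 + (2 - 1*6) = -2 + (2 - 6) = -2 - 4 = -6)
v = 23423/8970 (v = (1/13)/30 + 60/23 = (1/13)*(1/30) + 60*(1/23) = 1/390 + 60/23 = 23423/8970 ≈ 2.6113)
v*((M + C(0)) - 4) = 23423*((-6 + 6) - 4)/8970 = 23423*(0 - 4)/8970 = (23423/8970)*(-4) = -46846/4485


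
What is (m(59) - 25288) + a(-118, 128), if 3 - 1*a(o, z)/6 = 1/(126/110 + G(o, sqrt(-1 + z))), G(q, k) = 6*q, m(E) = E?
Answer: -326709239/12959 ≈ -25211.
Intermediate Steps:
a(o, z) = 18 - 6/(63/55 + 6*o) (a(o, z) = 18 - 6/(126/110 + 6*o) = 18 - 6/(126*(1/110) + 6*o) = 18 - 6/(63/55 + 6*o))
(m(59) - 25288) + a(-118, 128) = (59 - 25288) + 4*(67 + 495*(-118))/(21 + 110*(-118)) = -25229 + 4*(67 - 58410)/(21 - 12980) = -25229 + 4*(-58343)/(-12959) = -25229 + 4*(-1/12959)*(-58343) = -25229 + 233372/12959 = -326709239/12959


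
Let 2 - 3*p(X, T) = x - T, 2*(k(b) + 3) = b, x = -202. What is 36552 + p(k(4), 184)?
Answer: 110044/3 ≈ 36681.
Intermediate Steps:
k(b) = -3 + b/2
p(X, T) = 68 + T/3 (p(X, T) = ⅔ - (-202 - T)/3 = ⅔ + (202/3 + T/3) = 68 + T/3)
36552 + p(k(4), 184) = 36552 + (68 + (⅓)*184) = 36552 + (68 + 184/3) = 36552 + 388/3 = 110044/3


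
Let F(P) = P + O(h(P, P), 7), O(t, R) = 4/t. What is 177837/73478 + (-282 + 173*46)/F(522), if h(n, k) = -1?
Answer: 328068347/19030802 ≈ 17.239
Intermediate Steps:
F(P) = -4 + P (F(P) = P + 4/(-1) = P + 4*(-1) = P - 4 = -4 + P)
177837/73478 + (-282 + 173*46)/F(522) = 177837/73478 + (-282 + 173*46)/(-4 + 522) = 177837*(1/73478) + (-282 + 7958)/518 = 177837/73478 + 7676*(1/518) = 177837/73478 + 3838/259 = 328068347/19030802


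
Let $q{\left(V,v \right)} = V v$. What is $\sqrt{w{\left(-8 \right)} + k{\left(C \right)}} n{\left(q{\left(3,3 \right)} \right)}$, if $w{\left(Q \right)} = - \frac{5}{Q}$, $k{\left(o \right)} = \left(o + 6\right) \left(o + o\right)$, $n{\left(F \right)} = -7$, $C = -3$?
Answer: $- \frac{7 i \sqrt{278}}{4} \approx - 29.178 i$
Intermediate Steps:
$k{\left(o \right)} = 2 o \left(6 + o\right)$ ($k{\left(o \right)} = \left(6 + o\right) 2 o = 2 o \left(6 + o\right)$)
$\sqrt{w{\left(-8 \right)} + k{\left(C \right)}} n{\left(q{\left(3,3 \right)} \right)} = \sqrt{- \frac{5}{-8} + 2 \left(-3\right) \left(6 - 3\right)} \left(-7\right) = \sqrt{\left(-5\right) \left(- \frac{1}{8}\right) + 2 \left(-3\right) 3} \left(-7\right) = \sqrt{\frac{5}{8} - 18} \left(-7\right) = \sqrt{- \frac{139}{8}} \left(-7\right) = \frac{i \sqrt{278}}{4} \left(-7\right) = - \frac{7 i \sqrt{278}}{4}$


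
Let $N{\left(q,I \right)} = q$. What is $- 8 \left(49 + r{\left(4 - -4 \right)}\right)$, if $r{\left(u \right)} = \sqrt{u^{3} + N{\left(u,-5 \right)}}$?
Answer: $-392 - 16 \sqrt{130} \approx -574.43$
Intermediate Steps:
$r{\left(u \right)} = \sqrt{u + u^{3}}$ ($r{\left(u \right)} = \sqrt{u^{3} + u} = \sqrt{u + u^{3}}$)
$- 8 \left(49 + r{\left(4 - -4 \right)}\right) = - 8 \left(49 + \sqrt{\left(4 - -4\right) + \left(4 - -4\right)^{3}}\right) = - 8 \left(49 + \sqrt{\left(4 + 4\right) + \left(4 + 4\right)^{3}}\right) = - 8 \left(49 + \sqrt{8 + 8^{3}}\right) = - 8 \left(49 + \sqrt{8 + 512}\right) = - 8 \left(49 + \sqrt{520}\right) = - 8 \left(49 + 2 \sqrt{130}\right) = -392 - 16 \sqrt{130}$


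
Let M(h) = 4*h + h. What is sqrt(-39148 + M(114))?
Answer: I*sqrt(38578) ≈ 196.41*I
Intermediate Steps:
M(h) = 5*h
sqrt(-39148 + M(114)) = sqrt(-39148 + 5*114) = sqrt(-39148 + 570) = sqrt(-38578) = I*sqrt(38578)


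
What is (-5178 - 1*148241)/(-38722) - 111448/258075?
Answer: 35278118969/9993180150 ≈ 3.5302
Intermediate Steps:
(-5178 - 1*148241)/(-38722) - 111448/258075 = (-5178 - 148241)*(-1/38722) - 111448*1/258075 = -153419*(-1/38722) - 111448/258075 = 153419/38722 - 111448/258075 = 35278118969/9993180150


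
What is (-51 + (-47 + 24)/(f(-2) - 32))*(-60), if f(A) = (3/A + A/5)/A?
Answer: 27140/9 ≈ 3015.6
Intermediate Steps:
f(A) = (3/A + A/5)/A (f(A) = (3/A + A*(⅕))/A = (3/A + A/5)/A)
(-51 + (-47 + 24)/(f(-2) - 32))*(-60) = (-51 + (-47 + 24)/((⅕ + 3/(-2)²) - 32))*(-60) = (-51 - 23/((⅕ + 3*(¼)) - 32))*(-60) = (-51 - 23/((⅕ + ¾) - 32))*(-60) = (-51 - 23/(19/20 - 32))*(-60) = (-51 - 23/(-621/20))*(-60) = (-51 - 23*(-20/621))*(-60) = (-51 + 20/27)*(-60) = -1357/27*(-60) = 27140/9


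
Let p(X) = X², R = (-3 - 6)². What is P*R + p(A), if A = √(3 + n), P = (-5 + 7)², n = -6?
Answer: 321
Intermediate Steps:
P = 4 (P = 2² = 4)
A = I*√3 (A = √(3 - 6) = √(-3) = I*√3 ≈ 1.732*I)
R = 81 (R = (-9)² = 81)
P*R + p(A) = 4*81 + (I*√3)² = 324 - 3 = 321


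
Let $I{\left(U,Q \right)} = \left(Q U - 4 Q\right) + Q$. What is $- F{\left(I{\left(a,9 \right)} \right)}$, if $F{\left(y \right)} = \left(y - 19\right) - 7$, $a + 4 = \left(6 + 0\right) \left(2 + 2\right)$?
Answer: $-127$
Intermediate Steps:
$a = 20$ ($a = -4 + \left(6 + 0\right) \left(2 + 2\right) = -4 + 6 \cdot 4 = -4 + 24 = 20$)
$I{\left(U,Q \right)} = - 3 Q + Q U$ ($I{\left(U,Q \right)} = \left(- 4 Q + Q U\right) + Q = - 3 Q + Q U$)
$F{\left(y \right)} = -26 + y$ ($F{\left(y \right)} = \left(-19 + y\right) - 7 = -26 + y$)
$- F{\left(I{\left(a,9 \right)} \right)} = - (-26 + 9 \left(-3 + 20\right)) = - (-26 + 9 \cdot 17) = - (-26 + 153) = \left(-1\right) 127 = -127$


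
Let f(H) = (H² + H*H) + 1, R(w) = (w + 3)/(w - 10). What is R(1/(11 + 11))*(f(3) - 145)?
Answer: 2814/73 ≈ 38.548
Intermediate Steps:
R(w) = (3 + w)/(-10 + w)
f(H) = 1 + 2*H² (f(H) = (H² + H²) + 1 = 2*H² + 1 = 1 + 2*H²)
R(1/(11 + 11))*(f(3) - 145) = ((3 + 1/(11 + 11))/(-10 + 1/(11 + 11)))*((1 + 2*3²) - 145) = ((3 + 1/22)/(-10 + 1/22))*((1 + 2*9) - 145) = ((3 + 1/22)/(-10 + 1/22))*((1 + 18) - 145) = ((67/22)/(-219/22))*(19 - 145) = -22/219*67/22*(-126) = -67/219*(-126) = 2814/73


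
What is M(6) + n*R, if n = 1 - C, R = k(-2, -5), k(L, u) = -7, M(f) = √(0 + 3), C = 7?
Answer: 42 + √3 ≈ 43.732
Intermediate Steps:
M(f) = √3
R = -7
n = -6 (n = 1 - 1*7 = 1 - 7 = -6)
M(6) + n*R = √3 - 6*(-7) = √3 + 42 = 42 + √3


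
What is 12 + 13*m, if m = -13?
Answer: -157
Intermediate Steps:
12 + 13*m = 12 + 13*(-13) = 12 - 169 = -157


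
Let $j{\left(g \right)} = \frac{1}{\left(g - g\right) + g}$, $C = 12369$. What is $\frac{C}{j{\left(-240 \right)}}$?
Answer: $-2968560$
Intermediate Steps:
$j{\left(g \right)} = \frac{1}{g}$ ($j{\left(g \right)} = \frac{1}{0 + g} = \frac{1}{g}$)
$\frac{C}{j{\left(-240 \right)}} = \frac{12369}{\frac{1}{-240}} = \frac{12369}{- \frac{1}{240}} = 12369 \left(-240\right) = -2968560$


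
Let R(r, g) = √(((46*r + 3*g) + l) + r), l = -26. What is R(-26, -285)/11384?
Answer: I*√2103/11384 ≈ 0.0040283*I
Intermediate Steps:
R(r, g) = √(-26 + 3*g + 47*r) (R(r, g) = √(((46*r + 3*g) - 26) + r) = √(((3*g + 46*r) - 26) + r) = √((-26 + 3*g + 46*r) + r) = √(-26 + 3*g + 47*r))
R(-26, -285)/11384 = √(-26 + 3*(-285) + 47*(-26))/11384 = √(-26 - 855 - 1222)*(1/11384) = √(-2103)*(1/11384) = (I*√2103)*(1/11384) = I*√2103/11384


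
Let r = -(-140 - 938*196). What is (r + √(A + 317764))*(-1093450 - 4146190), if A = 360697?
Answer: -964030884320 - 5239640*√678461 ≈ -9.6835e+11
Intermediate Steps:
r = 183988 (r = -(-140 - 183848) = -1*(-183988) = 183988)
(r + √(A + 317764))*(-1093450 - 4146190) = (183988 + √(360697 + 317764))*(-1093450 - 4146190) = (183988 + √678461)*(-5239640) = -964030884320 - 5239640*√678461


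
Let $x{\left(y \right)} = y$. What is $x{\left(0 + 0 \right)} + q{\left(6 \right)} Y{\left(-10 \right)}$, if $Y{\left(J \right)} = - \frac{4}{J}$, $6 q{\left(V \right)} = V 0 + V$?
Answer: $\frac{2}{5} \approx 0.4$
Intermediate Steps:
$q{\left(V \right)} = \frac{V}{6}$ ($q{\left(V \right)} = \frac{V 0 + V}{6} = \frac{0 + V}{6} = \frac{V}{6}$)
$x{\left(0 + 0 \right)} + q{\left(6 \right)} Y{\left(-10 \right)} = \left(0 + 0\right) + \frac{1}{6} \cdot 6 \left(- \frac{4}{-10}\right) = 0 + 1 \left(\left(-4\right) \left(- \frac{1}{10}\right)\right) = 0 + 1 \cdot \frac{2}{5} = 0 + \frac{2}{5} = \frac{2}{5}$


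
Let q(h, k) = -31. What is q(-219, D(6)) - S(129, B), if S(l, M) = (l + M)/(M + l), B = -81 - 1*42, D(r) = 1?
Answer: -32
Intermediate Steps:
B = -123 (B = -81 - 42 = -123)
S(l, M) = 1 (S(l, M) = (M + l)/(M + l) = 1)
q(-219, D(6)) - S(129, B) = -31 - 1*1 = -31 - 1 = -32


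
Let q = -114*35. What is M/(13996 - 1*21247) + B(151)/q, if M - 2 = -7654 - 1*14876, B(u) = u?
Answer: 29597273/9643830 ≈ 3.0690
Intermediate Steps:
q = -3990
M = -22528 (M = 2 + (-7654 - 1*14876) = 2 + (-7654 - 14876) = 2 - 22530 = -22528)
M/(13996 - 1*21247) + B(151)/q = -22528/(13996 - 1*21247) + 151/(-3990) = -22528/(13996 - 21247) + 151*(-1/3990) = -22528/(-7251) - 151/3990 = -22528*(-1/7251) - 151/3990 = 22528/7251 - 151/3990 = 29597273/9643830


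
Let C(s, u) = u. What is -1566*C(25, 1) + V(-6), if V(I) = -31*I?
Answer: -1380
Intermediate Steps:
-1566*C(25, 1) + V(-6) = -1566*1 - 31*(-6) = -1566 + 186 = -1380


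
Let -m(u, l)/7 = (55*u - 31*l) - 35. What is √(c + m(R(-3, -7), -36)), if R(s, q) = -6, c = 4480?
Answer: I*√777 ≈ 27.875*I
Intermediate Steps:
m(u, l) = 245 - 385*u + 217*l (m(u, l) = -7*((55*u - 31*l) - 35) = -7*((-31*l + 55*u) - 35) = -7*(-35 - 31*l + 55*u) = 245 - 385*u + 217*l)
√(c + m(R(-3, -7), -36)) = √(4480 + (245 - 385*(-6) + 217*(-36))) = √(4480 + (245 + 2310 - 7812)) = √(4480 - 5257) = √(-777) = I*√777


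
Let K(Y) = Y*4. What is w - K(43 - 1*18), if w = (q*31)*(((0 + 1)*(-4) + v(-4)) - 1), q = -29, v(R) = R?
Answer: 7991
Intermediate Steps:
K(Y) = 4*Y
w = 8091 (w = (-29*31)*(((0 + 1)*(-4) - 4) - 1) = -899*((1*(-4) - 4) - 1) = -899*((-4 - 4) - 1) = -899*(-8 - 1) = -899*(-9) = 8091)
w - K(43 - 1*18) = 8091 - 4*(43 - 1*18) = 8091 - 4*(43 - 18) = 8091 - 4*25 = 8091 - 1*100 = 8091 - 100 = 7991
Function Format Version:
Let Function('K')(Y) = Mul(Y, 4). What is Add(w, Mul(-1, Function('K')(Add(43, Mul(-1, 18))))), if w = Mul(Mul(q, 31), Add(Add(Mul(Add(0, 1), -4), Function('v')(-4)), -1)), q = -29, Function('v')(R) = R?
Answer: 7991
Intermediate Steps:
Function('K')(Y) = Mul(4, Y)
w = 8091 (w = Mul(Mul(-29, 31), Add(Add(Mul(Add(0, 1), -4), -4), -1)) = Mul(-899, Add(Add(Mul(1, -4), -4), -1)) = Mul(-899, Add(Add(-4, -4), -1)) = Mul(-899, Add(-8, -1)) = Mul(-899, -9) = 8091)
Add(w, Mul(-1, Function('K')(Add(43, Mul(-1, 18))))) = Add(8091, Mul(-1, Mul(4, Add(43, Mul(-1, 18))))) = Add(8091, Mul(-1, Mul(4, Add(43, -18)))) = Add(8091, Mul(-1, Mul(4, 25))) = Add(8091, Mul(-1, 100)) = Add(8091, -100) = 7991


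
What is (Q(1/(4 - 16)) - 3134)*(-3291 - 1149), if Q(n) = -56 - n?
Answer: 14163230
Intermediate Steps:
(Q(1/(4 - 16)) - 3134)*(-3291 - 1149) = ((-56 - 1/(4 - 16)) - 3134)*(-3291 - 1149) = ((-56 - 1/(-12)) - 3134)*(-4440) = ((-56 - 1*(-1/12)) - 3134)*(-4440) = ((-56 + 1/12) - 3134)*(-4440) = (-671/12 - 3134)*(-4440) = -38279/12*(-4440) = 14163230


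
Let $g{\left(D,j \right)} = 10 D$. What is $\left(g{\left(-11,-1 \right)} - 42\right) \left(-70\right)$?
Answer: $10640$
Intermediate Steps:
$\left(g{\left(-11,-1 \right)} - 42\right) \left(-70\right) = \left(10 \left(-11\right) - 42\right) \left(-70\right) = \left(-110 - 42\right) \left(-70\right) = \left(-152\right) \left(-70\right) = 10640$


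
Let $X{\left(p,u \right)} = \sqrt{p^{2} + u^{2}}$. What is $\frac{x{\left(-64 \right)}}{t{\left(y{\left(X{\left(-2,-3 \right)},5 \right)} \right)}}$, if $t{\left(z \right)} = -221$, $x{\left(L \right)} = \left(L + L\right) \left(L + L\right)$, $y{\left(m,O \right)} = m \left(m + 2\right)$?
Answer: $- \frac{16384}{221} \approx -74.136$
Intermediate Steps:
$y{\left(m,O \right)} = m \left(2 + m\right)$
$x{\left(L \right)} = 4 L^{2}$ ($x{\left(L \right)} = 2 L 2 L = 4 L^{2}$)
$\frac{x{\left(-64 \right)}}{t{\left(y{\left(X{\left(-2,-3 \right)},5 \right)} \right)}} = \frac{4 \left(-64\right)^{2}}{-221} = 4 \cdot 4096 \left(- \frac{1}{221}\right) = 16384 \left(- \frac{1}{221}\right) = - \frac{16384}{221}$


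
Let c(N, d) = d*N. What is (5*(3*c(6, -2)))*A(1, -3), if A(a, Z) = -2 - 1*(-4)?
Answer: -360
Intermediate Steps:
c(N, d) = N*d
A(a, Z) = 2 (A(a, Z) = -2 + 4 = 2)
(5*(3*c(6, -2)))*A(1, -3) = (5*(3*(6*(-2))))*2 = (5*(3*(-12)))*2 = (5*(-36))*2 = -180*2 = -360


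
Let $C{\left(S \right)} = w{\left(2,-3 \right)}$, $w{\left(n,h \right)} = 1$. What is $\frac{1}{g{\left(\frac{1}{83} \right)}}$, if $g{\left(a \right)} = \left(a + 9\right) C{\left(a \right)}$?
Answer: $\frac{83}{748} \approx 0.11096$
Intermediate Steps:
$C{\left(S \right)} = 1$
$g{\left(a \right)} = 9 + a$ ($g{\left(a \right)} = \left(a + 9\right) 1 = \left(9 + a\right) 1 = 9 + a$)
$\frac{1}{g{\left(\frac{1}{83} \right)}} = \frac{1}{9 + \frac{1}{83}} = \frac{1}{\frac{748}{83}} = \frac{83}{748}$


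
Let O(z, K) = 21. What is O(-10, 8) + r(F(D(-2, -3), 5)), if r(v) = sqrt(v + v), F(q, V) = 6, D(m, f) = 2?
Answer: 21 + 2*sqrt(3) ≈ 24.464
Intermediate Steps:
r(v) = sqrt(2)*sqrt(v) (r(v) = sqrt(2*v) = sqrt(2)*sqrt(v))
O(-10, 8) + r(F(D(-2, -3), 5)) = 21 + sqrt(2)*sqrt(6) = 21 + 2*sqrt(3)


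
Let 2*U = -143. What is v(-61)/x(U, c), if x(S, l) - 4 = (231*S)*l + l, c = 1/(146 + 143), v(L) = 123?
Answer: -4182/1807 ≈ -2.3143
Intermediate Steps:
c = 1/289 ≈ 0.0034602
U = -143/2 (U = (½)*(-143) = -143/2 ≈ -71.500)
x(S, l) = 4 + l + 231*S*l (x(S, l) = 4 + ((231*S)*l + l) = 4 + (231*S*l + l) = 4 + (l + 231*S*l) = 4 + l + 231*S*l)
v(-61)/x(U, c) = 123/(4 + 1/289 + 231*(-143/2)*(1/289)) = 123/(4 + 1/289 - 33033/578) = 123/(-1807/34) = 123*(-34/1807) = -4182/1807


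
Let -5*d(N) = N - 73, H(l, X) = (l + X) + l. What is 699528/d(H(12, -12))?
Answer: 3497640/61 ≈ 57338.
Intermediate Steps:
H(l, X) = X + 2*l (H(l, X) = (X + l) + l = X + 2*l)
d(N) = 73/5 - N/5 (d(N) = -(N - 73)/5 = -(-73 + N)/5 = 73/5 - N/5)
699528/d(H(12, -12)) = 699528/(73/5 - (-12 + 2*12)/5) = 699528/(73/5 - (-12 + 24)/5) = 699528/(73/5 - ⅕*12) = 699528/(73/5 - 12/5) = 699528/(61/5) = 699528*(5/61) = 3497640/61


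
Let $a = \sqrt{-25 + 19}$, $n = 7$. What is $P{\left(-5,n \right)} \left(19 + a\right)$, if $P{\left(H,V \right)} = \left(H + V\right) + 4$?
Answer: $114 + 6 i \sqrt{6} \approx 114.0 + 14.697 i$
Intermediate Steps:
$P{\left(H,V \right)} = 4 + H + V$
$a = i \sqrt{6}$ ($a = \sqrt{-6} = i \sqrt{6} \approx 2.4495 i$)
$P{\left(-5,n \right)} \left(19 + a\right) = \left(4 - 5 + 7\right) \left(19 + i \sqrt{6}\right) = 6 \left(19 + i \sqrt{6}\right) = 114 + 6 i \sqrt{6}$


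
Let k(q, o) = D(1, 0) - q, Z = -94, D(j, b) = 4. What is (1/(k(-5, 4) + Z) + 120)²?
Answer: 104019601/7225 ≈ 14397.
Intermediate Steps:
k(q, o) = 4 - q
(1/(k(-5, 4) + Z) + 120)² = (1/((4 - 1*(-5)) - 94) + 120)² = (1/((4 + 5) - 94) + 120)² = (1/(9 - 94) + 120)² = (1/(-85) + 120)² = (-1/85 + 120)² = (10199/85)² = 104019601/7225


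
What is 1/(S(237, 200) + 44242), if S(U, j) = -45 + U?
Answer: 1/44434 ≈ 2.2505e-5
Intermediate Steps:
1/(S(237, 200) + 44242) = 1/((-45 + 237) + 44242) = 1/(192 + 44242) = 1/44434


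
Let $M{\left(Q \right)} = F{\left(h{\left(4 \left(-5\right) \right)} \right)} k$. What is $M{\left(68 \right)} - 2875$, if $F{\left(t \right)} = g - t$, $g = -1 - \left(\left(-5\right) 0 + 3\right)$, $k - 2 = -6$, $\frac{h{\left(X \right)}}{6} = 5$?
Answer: $-2739$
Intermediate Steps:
$h{\left(X \right)} = 30$ ($h{\left(X \right)} = 6 \cdot 5 = 30$)
$k = -4$ ($k = 2 - 6 = -4$)
$g = -4$ ($g = -1 - \left(0 + 3\right) = -1 - 3 = -4$)
$F{\left(t \right)} = -4 - t$
$M{\left(Q \right)} = 136$ ($M{\left(Q \right)} = \left(-4 - 30\right) \left(-4\right) = \left(-34\right) \left(-4\right) = 136$)
$M{\left(68 \right)} - 2875 = 136 - 2875 = -2739$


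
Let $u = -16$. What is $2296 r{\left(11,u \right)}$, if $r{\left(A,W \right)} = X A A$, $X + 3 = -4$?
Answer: $-1944712$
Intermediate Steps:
$X = -7$ ($X = -3 - 4 = -7$)
$r{\left(A,W \right)} = - 7 A^{2}$ ($r{\left(A,W \right)} = - 7 A A = - 7 A^{2}$)
$2296 r{\left(11,u \right)} = 2296 \left(- 7 \cdot 11^{2}\right) = 2296 \left(\left(-7\right) 121\right) = 2296 \left(-847\right) = -1944712$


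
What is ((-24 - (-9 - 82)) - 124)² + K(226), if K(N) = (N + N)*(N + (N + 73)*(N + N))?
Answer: 61192297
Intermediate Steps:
K(N) = 2*N*(N + 2*N*(73 + N)) (K(N) = (2*N)*(N + (73 + N)*(2*N)) = (2*N)*(N + 2*N*(73 + N)) = 2*N*(N + 2*N*(73 + N)))
((-24 - (-9 - 82)) - 124)² + K(226) = ((-24 - (-9 - 82)) - 124)² + 226²*(294 + 4*226) = ((-24 - 1*(-91)) - 124)² + 51076*(294 + 904) = ((-24 + 91) - 124)² + 51076*1198 = (67 - 124)² + 61189048 = (-57)² + 61189048 = 3249 + 61189048 = 61192297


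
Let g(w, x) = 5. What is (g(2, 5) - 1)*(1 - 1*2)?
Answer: -4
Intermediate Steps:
(g(2, 5) - 1)*(1 - 1*2) = (5 - 1)*(1 - 1*2) = 4*(1 - 2) = 4*(-1) = -4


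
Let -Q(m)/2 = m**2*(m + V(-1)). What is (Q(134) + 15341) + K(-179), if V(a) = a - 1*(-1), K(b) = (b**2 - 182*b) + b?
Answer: -4732427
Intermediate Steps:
K(b) = b**2 - 181*b
V(a) = 1 + a (V(a) = a + 1 = 1 + a)
Q(m) = -2*m**3 (Q(m) = -2*m**2*(m + (1 - 1)) = -2*m**2*(m + 0) = -2*m**2*m = -2*m**3)
(Q(134) + 15341) + K(-179) = (-2*134**3 + 15341) - 179*(-181 - 179) = (-2*2406104 + 15341) - 179*(-360) = (-4812208 + 15341) + 64440 = -4796867 + 64440 = -4732427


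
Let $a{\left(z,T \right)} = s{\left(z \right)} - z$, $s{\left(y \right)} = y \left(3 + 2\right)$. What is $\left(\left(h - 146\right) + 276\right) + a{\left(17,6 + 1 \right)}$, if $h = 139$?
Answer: $337$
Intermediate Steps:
$s{\left(y \right)} = 5 y$ ($s{\left(y \right)} = y 5 = 5 y$)
$a{\left(z,T \right)} = 4 z$ ($a{\left(z,T \right)} = 5 z - z = 4 z$)
$\left(\left(h - 146\right) + 276\right) + a{\left(17,6 + 1 \right)} = \left(\left(139 - 146\right) + 276\right) + 4 \cdot 17 = \left(\left(139 - 146\right) + 276\right) + 68 = \left(-7 + 276\right) + 68 = 269 + 68 = 337$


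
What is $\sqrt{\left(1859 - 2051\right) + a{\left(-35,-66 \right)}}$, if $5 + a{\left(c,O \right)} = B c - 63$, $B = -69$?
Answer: $\sqrt{2155} \approx 46.422$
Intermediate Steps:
$a{\left(c,O \right)} = -68 - 69 c$ ($a{\left(c,O \right)} = -5 - \left(63 + 69 c\right) = -68 - 69 c$)
$\sqrt{\left(1859 - 2051\right) + a{\left(-35,-66 \right)}} = \sqrt{\left(1859 - 2051\right) - -2347} = \sqrt{\left(1859 - 2051\right) + \left(-68 + 2415\right)} = \sqrt{-192 + 2347} = \sqrt{2155}$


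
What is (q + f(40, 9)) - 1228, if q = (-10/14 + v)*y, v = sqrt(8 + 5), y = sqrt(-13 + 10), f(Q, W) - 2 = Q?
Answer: -1186 - I*sqrt(3)*(5/7 - sqrt(13)) ≈ -1186.0 + 5.0078*I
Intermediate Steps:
f(Q, W) = 2 + Q
y = I*sqrt(3) (y = sqrt(-3) = I*sqrt(3) ≈ 1.732*I)
v = sqrt(13) ≈ 3.6056
q = I*sqrt(3)*(-5/7 + sqrt(13)) (q = (-10/14 + sqrt(13))*(I*sqrt(3)) = (-10*1/14 + sqrt(13))*(I*sqrt(3)) = (-5/7 + sqrt(13))*(I*sqrt(3)) = I*sqrt(3)*(-5/7 + sqrt(13)) ≈ 5.0078*I)
(q + f(40, 9)) - 1228 = (I*sqrt(3)*(-5/7 + sqrt(13)) + (2 + 40)) - 1228 = (I*sqrt(3)*(-5/7 + sqrt(13)) + 42) - 1228 = (42 + I*sqrt(3)*(-5/7 + sqrt(13))) - 1228 = -1186 + I*sqrt(3)*(-5/7 + sqrt(13))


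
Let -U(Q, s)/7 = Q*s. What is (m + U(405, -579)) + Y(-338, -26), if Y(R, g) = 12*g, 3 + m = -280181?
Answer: 1360969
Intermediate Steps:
U(Q, s) = -7*Q*s
m = -280184 (m = -3 - 280181 = -280184)
(m + U(405, -579)) + Y(-338, -26) = (-280184 - 7*405*(-579)) + 12*(-26) = (-280184 + 1641465) - 312 = 1361281 - 312 = 1360969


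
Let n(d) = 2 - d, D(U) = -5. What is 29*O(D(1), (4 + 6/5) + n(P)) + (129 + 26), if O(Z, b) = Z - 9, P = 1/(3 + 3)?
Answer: -251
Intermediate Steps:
P = ⅙ (P = 1/6 = ⅙ ≈ 0.16667)
O(Z, b) = -9 + Z
29*O(D(1), (4 + 6/5) + n(P)) + (129 + 26) = 29*(-9 - 5) + (129 + 26) = 29*(-14) + 155 = -406 + 155 = -251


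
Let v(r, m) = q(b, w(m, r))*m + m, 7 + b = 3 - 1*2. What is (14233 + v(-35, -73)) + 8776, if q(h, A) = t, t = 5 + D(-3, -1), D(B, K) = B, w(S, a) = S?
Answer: 22790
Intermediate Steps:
b = -6 (b = -7 + (3 - 1*2) = -7 + (3 - 2) = -7 + 1 = -6)
t = 2 (t = 5 - 3 = 2)
q(h, A) = 2
v(r, m) = 3*m (v(r, m) = 2*m + m = 3*m)
(14233 + v(-35, -73)) + 8776 = (14233 + 3*(-73)) + 8776 = (14233 - 219) + 8776 = 14014 + 8776 = 22790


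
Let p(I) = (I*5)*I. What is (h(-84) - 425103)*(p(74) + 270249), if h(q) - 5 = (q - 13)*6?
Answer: -126694712720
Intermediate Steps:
p(I) = 5*I² (p(I) = (5*I)*I = 5*I²)
h(q) = -73 + 6*q (h(q) = 5 + (q - 13)*6 = 5 + (-13 + q)*6 = 5 + (-78 + 6*q) = -73 + 6*q)
(h(-84) - 425103)*(p(74) + 270249) = ((-73 + 6*(-84)) - 425103)*(5*74² + 270249) = ((-73 - 504) - 425103)*(5*5476 + 270249) = (-577 - 425103)*(27380 + 270249) = -425680*297629 = -126694712720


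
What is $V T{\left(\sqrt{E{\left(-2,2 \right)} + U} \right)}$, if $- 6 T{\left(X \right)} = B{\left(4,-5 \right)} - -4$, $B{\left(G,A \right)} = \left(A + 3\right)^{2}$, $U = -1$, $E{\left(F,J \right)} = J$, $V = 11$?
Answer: $- \frac{44}{3} \approx -14.667$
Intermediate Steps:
$B{\left(G,A \right)} = \left(3 + A\right)^{2}$
$T{\left(X \right)} = - \frac{4}{3}$ ($T{\left(X \right)} = - \frac{\left(3 - 5\right)^{2} - -4}{6} = - \frac{\left(-2\right)^{2} + 4}{6} = - \frac{4 + 4}{6} = \left(- \frac{1}{6}\right) 8 = - \frac{4}{3}$)
$V T{\left(\sqrt{E{\left(-2,2 \right)} + U} \right)} = 11 \left(- \frac{4}{3}\right) = - \frac{44}{3}$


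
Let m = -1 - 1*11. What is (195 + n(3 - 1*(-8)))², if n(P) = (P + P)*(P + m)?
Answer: 29929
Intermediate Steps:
m = -12 (m = -1 - 11 = -12)
n(P) = 2*P*(-12 + P) (n(P) = (P + P)*(P - 12) = (2*P)*(-12 + P) = 2*P*(-12 + P))
(195 + n(3 - 1*(-8)))² = (195 + 2*(3 - 1*(-8))*(-12 + (3 - 1*(-8))))² = (195 + 2*(3 + 8)*(-12 + (3 + 8)))² = (195 + 2*11*(-12 + 11))² = (195 + 2*11*(-1))² = (195 - 22)² = 173² = 29929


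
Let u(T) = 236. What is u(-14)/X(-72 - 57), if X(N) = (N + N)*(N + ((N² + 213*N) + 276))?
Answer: 118/1378881 ≈ 8.5577e-5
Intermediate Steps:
X(N) = 2*N*(276 + N² + 214*N) (X(N) = (2*N)*(N + (276 + N² + 213*N)) = (2*N)*(276 + N² + 214*N) = 2*N*(276 + N² + 214*N))
u(-14)/X(-72 - 57) = 236/((2*(-72 - 57)*(276 + (-72 - 57)² + 214*(-72 - 57)))) = 236/((2*(-129)*(276 + (-129)² + 214*(-129)))) = 236/((2*(-129)*(276 + 16641 - 27606))) = 236/((2*(-129)*(-10689))) = 236/2757762 = 236*(1/2757762) = 118/1378881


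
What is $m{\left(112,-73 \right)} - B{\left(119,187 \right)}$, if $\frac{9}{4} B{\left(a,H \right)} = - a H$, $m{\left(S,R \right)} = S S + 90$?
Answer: $\frac{202718}{9} \approx 22524.0$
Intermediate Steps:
$m{\left(S,R \right)} = 90 + S^{2}$ ($m{\left(S,R \right)} = S^{2} + 90 = 90 + S^{2}$)
$B{\left(a,H \right)} = - \frac{4 H a}{9}$ ($B{\left(a,H \right)} = \frac{4 \left(- a H\right)}{9} = \frac{4 \left(- H a\right)}{9} = - \frac{4 H a}{9}$)
$m{\left(112,-73 \right)} - B{\left(119,187 \right)} = \left(90 + 112^{2}\right) - \left(- \frac{4}{9}\right) 187 \cdot 119 = \left(90 + 12544\right) - - \frac{89012}{9} = 12634 + \frac{89012}{9} = \frac{202718}{9}$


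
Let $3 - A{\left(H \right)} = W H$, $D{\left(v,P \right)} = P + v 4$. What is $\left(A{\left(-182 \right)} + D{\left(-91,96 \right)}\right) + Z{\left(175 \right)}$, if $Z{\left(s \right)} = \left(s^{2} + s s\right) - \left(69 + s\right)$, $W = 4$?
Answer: $61469$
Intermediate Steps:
$D{\left(v,P \right)} = P + 4 v$
$Z{\left(s \right)} = -69 - s + 2 s^{2}$ ($Z{\left(s \right)} = \left(s^{2} + s^{2}\right) - \left(69 + s\right) = 2 s^{2} - \left(69 + s\right) = -69 - s + 2 s^{2}$)
$A{\left(H \right)} = 3 - 4 H$
$\left(A{\left(-182 \right)} + D{\left(-91,96 \right)}\right) + Z{\left(175 \right)} = \left(\left(3 - -728\right) + \left(96 + 4 \left(-91\right)\right)\right) - \left(244 - 61250\right) = \left(\left(3 + 728\right) + \left(96 - 364\right)\right) - -61006 = \left(731 - 268\right) - -61006 = 463 + 61006 = 61469$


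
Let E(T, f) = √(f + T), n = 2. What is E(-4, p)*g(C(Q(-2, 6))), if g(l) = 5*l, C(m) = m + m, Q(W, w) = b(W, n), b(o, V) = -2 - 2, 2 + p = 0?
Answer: -40*I*√6 ≈ -97.98*I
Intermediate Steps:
p = -2 (p = -2 + 0 = -2)
b(o, V) = -4
E(T, f) = √(T + f)
Q(W, w) = -4
C(m) = 2*m
E(-4, p)*g(C(Q(-2, 6))) = √(-4 - 2)*(5*(2*(-4))) = √(-6)*(5*(-8)) = (I*√6)*(-40) = -40*I*√6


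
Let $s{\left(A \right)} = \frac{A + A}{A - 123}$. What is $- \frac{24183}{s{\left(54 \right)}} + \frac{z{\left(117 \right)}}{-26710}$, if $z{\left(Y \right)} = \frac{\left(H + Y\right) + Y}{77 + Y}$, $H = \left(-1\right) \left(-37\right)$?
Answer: $\frac{20014794541}{1295435} \approx 15450.0$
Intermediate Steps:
$H = 37$
$z{\left(Y \right)} = \frac{37 + 2 Y}{77 + Y}$ ($z{\left(Y \right)} = \frac{\left(37 + Y\right) + Y}{77 + Y} = \frac{37 + 2 Y}{77 + Y}$)
$s{\left(A \right)} = \frac{2 A}{-123 + A}$
$- \frac{24183}{s{\left(54 \right)}} + \frac{z{\left(117 \right)}}{-26710} = - \frac{24183}{2 \cdot 54 \frac{1}{-123 + 54}} + \frac{\frac{1}{77 + 117} \left(37 + 2 \cdot 117\right)}{-26710} = - \frac{24183}{2 \cdot 54 \frac{1}{-69}} + \frac{37 + 234}{194} \left(- \frac{1}{26710}\right) = - \frac{24183}{2 \cdot 54 \left(- \frac{1}{69}\right)} + \frac{1}{194} \cdot 271 \left(- \frac{1}{26710}\right) = - \frac{24183}{- \frac{36}{23}} + \frac{271}{194} \left(- \frac{1}{26710}\right) = \left(-24183\right) \left(- \frac{23}{36}\right) - \frac{271}{5181740} = \frac{61801}{4} - \frac{271}{5181740} = \frac{20014794541}{1295435}$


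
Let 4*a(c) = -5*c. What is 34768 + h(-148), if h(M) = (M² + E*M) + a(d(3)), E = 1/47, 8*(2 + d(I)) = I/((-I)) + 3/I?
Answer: 5327107/94 ≈ 56671.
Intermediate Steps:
d(I) = -17/8 + 3/(8*I) (d(I) = -2 + (I/((-I)) + 3/I)/8 = -2 + (I*(-1/I) + 3/I)/8 = -2 + (-1 + 3/I)/8 = -2 + (-⅛ + 3/(8*I)) = -17/8 + 3/(8*I))
a(c) = -5*c/4 (a(c) = (-5*c)/4 = -5*c/4)
E = 1/47 ≈ 0.021277
h(M) = 5/2 + M² + M/47 (h(M) = (M² + M/47) - 5*(3 - 17*3)/(32*3) = (M² + M/47) - 5*(3 - 51)/(32*3) = (M² + M/47) - 5*(-48)/(32*3) = (M² + M/47) - 5/4*(-2) = (M² + M/47) + 5/2 = 5/2 + M² + M/47)
34768 + h(-148) = 34768 + (5/2 + (-148)² + (1/47)*(-148)) = 34768 + (5/2 + 21904 - 148/47) = 34768 + 2058915/94 = 5327107/94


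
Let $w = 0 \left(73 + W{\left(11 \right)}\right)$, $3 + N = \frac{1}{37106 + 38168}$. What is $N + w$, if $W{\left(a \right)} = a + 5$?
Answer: $- \frac{225821}{75274} \approx -3.0$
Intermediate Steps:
$N = - \frac{225821}{75274}$ ($N = -3 + \frac{1}{37106 + 38168} = -3 + \frac{1}{75274} = - \frac{225821}{75274} \approx -3.0$)
$W{\left(a \right)} = 5 + a$
$w = 0$ ($w = 0 \left(73 + \left(5 + 11\right)\right) = 0 \left(73 + 16\right) = 0 \cdot 89 = 0$)
$N + w = - \frac{225821}{75274} + 0 = - \frac{225821}{75274}$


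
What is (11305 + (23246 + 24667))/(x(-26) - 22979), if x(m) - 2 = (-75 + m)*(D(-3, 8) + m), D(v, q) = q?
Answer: -59218/21159 ≈ -2.7987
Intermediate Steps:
x(m) = 2 + (-75 + m)*(8 + m)
(11305 + (23246 + 24667))/(x(-26) - 22979) = (11305 + (23246 + 24667))/((-598 + (-26)² - 67*(-26)) - 22979) = (11305 + 47913)/((-598 + 676 + 1742) - 22979) = 59218/(1820 - 22979) = 59218/(-21159) = 59218*(-1/21159) = -59218/21159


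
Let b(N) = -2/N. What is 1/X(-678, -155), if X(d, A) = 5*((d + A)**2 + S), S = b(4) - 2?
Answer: 2/6938865 ≈ 2.8823e-7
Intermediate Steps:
S = -5/2 (S = -2/4 - 2 = -2*1/4 - 2 = -1/2 - 2 = -5/2 ≈ -2.5000)
X(d, A) = -25/2 + 5*(A + d)**2 (X(d, A) = 5*((d + A)**2 - 5/2) = 5*((A + d)**2 - 5/2) = 5*(-5/2 + (A + d)**2) = -25/2 + 5*(A + d)**2)
1/X(-678, -155) = 1/(-25/2 + 5*(-155 - 678)**2) = 1/(-25/2 + 5*(-833)**2) = 1/(-25/2 + 5*693889) = 1/(-25/2 + 3469445) = 1/(6938865/2) = 2/6938865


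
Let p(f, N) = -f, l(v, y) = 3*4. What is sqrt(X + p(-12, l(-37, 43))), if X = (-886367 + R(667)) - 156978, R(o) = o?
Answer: I*sqrt(1042666) ≈ 1021.1*I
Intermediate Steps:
l(v, y) = 12
X = -1042678 (X = (-886367 + 667) - 156978 = -885700 - 156978 = -1042678)
sqrt(X + p(-12, l(-37, 43))) = sqrt(-1042678 - 1*(-12)) = sqrt(-1042678 + 12) = sqrt(-1042666) = I*sqrt(1042666)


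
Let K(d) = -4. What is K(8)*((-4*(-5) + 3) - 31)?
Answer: 32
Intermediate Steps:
K(8)*((-4*(-5) + 3) - 31) = -4*((-4*(-5) + 3) - 31) = -4*((20 + 3) - 31) = -4*(23 - 31) = -4*(-8) = 32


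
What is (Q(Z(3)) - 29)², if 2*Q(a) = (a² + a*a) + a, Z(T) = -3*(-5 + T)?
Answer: 100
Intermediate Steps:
Z(T) = 15 - 3*T
Q(a) = a² + a/2 (Q(a) = ((a² + a*a) + a)/2 = ((a² + a²) + a)/2 = (2*a² + a)/2 = (a + 2*a²)/2 = a² + a/2)
(Q(Z(3)) - 29)² = ((15 - 3*3)*(½ + (15 - 3*3)) - 29)² = ((15 - 9)*(½ + (15 - 9)) - 29)² = (6*(½ + 6) - 29)² = (6*(13/2) - 29)² = (39 - 29)² = 10² = 100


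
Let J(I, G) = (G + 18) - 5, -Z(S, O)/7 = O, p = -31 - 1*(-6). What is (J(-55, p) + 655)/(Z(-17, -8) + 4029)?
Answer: 643/4085 ≈ 0.15741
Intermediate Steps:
p = -25 (p = -31 + 6 = -25)
Z(S, O) = -7*O
J(I, G) = 13 + G (J(I, G) = (18 + G) - 5 = 13 + G)
(J(-55, p) + 655)/(Z(-17, -8) + 4029) = ((13 - 25) + 655)/(-7*(-8) + 4029) = (-12 + 655)/(56 + 4029) = 643/4085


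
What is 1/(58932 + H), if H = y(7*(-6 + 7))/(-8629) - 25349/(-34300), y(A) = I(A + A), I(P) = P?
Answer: 295974700/17442599276721 ≈ 1.6968e-5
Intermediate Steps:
y(A) = 2*A (y(A) = A + A = 2*A)
H = 218256321/295974700 (H = (2*(7*(-6 + 7)))/(-8629) - 25349/(-34300) = (2*(7*1))*(-1/8629) - 25349*(-1/34300) = (2*7)*(-1/8629) + 25349/34300 = 14*(-1/8629) + 25349/34300 = -14/8629 + 25349/34300 = 218256321/295974700 ≈ 0.73742)
1/(58932 + H) = 1/(58932 + 218256321/295974700) = 1/(17442599276721/295974700) = 295974700/17442599276721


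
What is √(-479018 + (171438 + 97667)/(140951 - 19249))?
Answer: I*√7094883343281762/121702 ≈ 692.11*I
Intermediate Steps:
√(-479018 + (171438 + 97667)/(140951 - 19249)) = √(-479018 + 269105/121702) = √(-58297179531/121702) = I*√7094883343281762/121702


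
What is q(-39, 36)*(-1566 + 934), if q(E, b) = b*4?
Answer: -91008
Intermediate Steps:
q(E, b) = 4*b
q(-39, 36)*(-1566 + 934) = (4*36)*(-1566 + 934) = 144*(-632) = -91008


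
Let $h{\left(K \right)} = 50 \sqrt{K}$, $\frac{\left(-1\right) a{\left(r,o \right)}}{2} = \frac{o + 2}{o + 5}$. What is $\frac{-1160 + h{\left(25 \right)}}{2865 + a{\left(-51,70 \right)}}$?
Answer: $- \frac{22750}{71577} \approx -0.31784$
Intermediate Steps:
$a{\left(r,o \right)} = - \frac{2 \left(2 + o\right)}{5 + o}$ ($a{\left(r,o \right)} = - 2 \frac{o + 2}{o + 5} = - 2 \frac{2 + o}{5 + o} = - \frac{2 \left(2 + o\right)}{5 + o}$)
$\frac{-1160 + h{\left(25 \right)}}{2865 + a{\left(-51,70 \right)}} = \frac{-1160 + 50 \sqrt{25}}{2865 + \frac{2 \left(-2 - 70\right)}{5 + 70}} = \frac{-1160 + 50 \cdot 5}{2865 + \frac{2 \left(-2 - 70\right)}{75}} = \frac{-1160 + 250}{2865 + 2 \cdot \frac{1}{75} \left(-72\right)} = - \frac{910}{2865 - \frac{48}{25}} = - \frac{910}{\frac{71577}{25}} = \left(-910\right) \frac{25}{71577} = - \frac{22750}{71577}$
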